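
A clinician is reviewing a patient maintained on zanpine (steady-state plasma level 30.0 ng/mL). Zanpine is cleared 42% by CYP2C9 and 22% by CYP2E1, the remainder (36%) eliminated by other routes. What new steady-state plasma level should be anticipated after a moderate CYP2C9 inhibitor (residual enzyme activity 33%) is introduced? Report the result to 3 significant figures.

41.7 ng/mL

CYP2C9: 0.42 × 0.33 = 0.1386
CYP2E1: 0.22 (unchanged)
Other: 0.36 (unchanged)
New clearance relative to baseline: 0.1386 + 0.22 + 0.36 = 0.7186.
With dosing unchanged, steady-state plasma level scales as 1/CL: 30.0 / 0.7186 = 41.7 ng/mL.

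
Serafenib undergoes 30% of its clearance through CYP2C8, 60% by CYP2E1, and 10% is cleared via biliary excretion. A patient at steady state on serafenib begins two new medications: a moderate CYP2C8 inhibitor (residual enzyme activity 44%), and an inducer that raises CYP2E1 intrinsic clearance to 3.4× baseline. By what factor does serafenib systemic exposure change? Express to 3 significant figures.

0.440

The CYP2C8 pathway (30% of clearance) drops to 0.44× activity: 0.3 × 0.44 = 0.132.
The CYP2E1 pathway (60% of clearance) is boosted to 3.4× activity: 0.6 × 3.4 = 2.04.
The remaining 10% of clearance is unaffected.
CL_new/CL_old = 0.132 + 2.04 + 0.1 = 2.272.
Systemic exposure ∝ 1/CL: fold-change = 1 / 2.272 = 0.440.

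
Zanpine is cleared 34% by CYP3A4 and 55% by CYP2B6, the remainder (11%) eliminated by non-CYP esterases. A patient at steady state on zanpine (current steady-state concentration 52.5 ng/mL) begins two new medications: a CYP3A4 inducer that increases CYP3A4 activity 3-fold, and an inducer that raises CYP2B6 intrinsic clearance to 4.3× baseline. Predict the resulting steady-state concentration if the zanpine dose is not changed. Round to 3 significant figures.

The CYP3A4 pathway (34% of clearance) increases to 3× activity: 0.34 × 3 = 1.02.
The CYP2B6 pathway (55% of clearance) is boosted to 4.3× activity: 0.55 × 4.3 = 2.365.
Non-CYP routes (11%) are unchanged.
Relative clearance = 1.02 + 2.365 + 0.11 = 3.495.
New steady-state concentration = 52.5 / 3.495 = 15.0 ng/mL (concentration scales inversely with clearance).

15.0 ng/mL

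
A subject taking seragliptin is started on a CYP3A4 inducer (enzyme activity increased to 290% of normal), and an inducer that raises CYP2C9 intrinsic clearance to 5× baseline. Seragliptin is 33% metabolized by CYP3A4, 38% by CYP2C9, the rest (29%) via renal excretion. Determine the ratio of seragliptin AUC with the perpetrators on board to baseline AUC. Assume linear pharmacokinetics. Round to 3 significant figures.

0.318

CYP3A4: 0.33 × 2.9 = 0.957
CYP2C9: 0.38 × 5 = 1.9
Other: 0.29 (unchanged)
New clearance relative to baseline: 0.957 + 1.9 + 0.29 = 3.147.
AUC ∝ 1/CL: fold-change = 1 / 3.147 = 0.318.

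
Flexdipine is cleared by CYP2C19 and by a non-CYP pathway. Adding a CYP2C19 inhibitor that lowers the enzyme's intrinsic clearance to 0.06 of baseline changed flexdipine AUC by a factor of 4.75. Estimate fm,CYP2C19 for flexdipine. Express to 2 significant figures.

Call the CYP2C19 fraction fm. After the interaction, CL_new/CL_old = fm × 0.06 + (1 − fm).
AUC ratio = 1 / (new CL fraction), so new CL fraction = 1 / 4.75 = 0.2105.
fm × 0.06 + 1 − fm = 0.2105  ⇒  fm × (0.06 − 1) = −0.7895  ⇒  fm = 0.84.

0.84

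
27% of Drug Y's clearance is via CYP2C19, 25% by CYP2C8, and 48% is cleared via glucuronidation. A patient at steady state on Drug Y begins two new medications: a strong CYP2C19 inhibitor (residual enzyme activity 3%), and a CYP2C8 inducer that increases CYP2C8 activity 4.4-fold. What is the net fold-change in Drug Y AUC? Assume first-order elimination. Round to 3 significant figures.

The CYP2C19 pathway (27% of clearance) drops to 0.03× activity: 0.27 × 0.03 = 0.0081.
The CYP2C8 pathway (25% of clearance) increases to 4.4× activity: 0.25 × 4.4 = 1.1.
Non-CYP routes (48%) are unchanged.
New clearance relative to baseline: 0.0081 + 1.1 + 0.48 = 1.5881.
Net AUC ratio = 1 / 1.5881 = 0.630.

0.630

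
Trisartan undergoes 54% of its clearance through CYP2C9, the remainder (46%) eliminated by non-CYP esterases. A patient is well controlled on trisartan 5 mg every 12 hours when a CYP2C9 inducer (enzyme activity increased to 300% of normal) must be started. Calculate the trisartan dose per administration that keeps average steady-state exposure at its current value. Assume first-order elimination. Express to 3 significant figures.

The CYP2C9 pathway (54% of clearance) rises to 3× activity: 0.54 × 3 = 1.62.
The remaining 46% of clearance is unaffected.
Relative clearance = 1.62 + 0.46 = 2.08.
Css,avg = (dose rate)/CL, so holding Css fixed requires dose ∝ CL: 5 × 2.08 = 10.4 mg.

10.4 mg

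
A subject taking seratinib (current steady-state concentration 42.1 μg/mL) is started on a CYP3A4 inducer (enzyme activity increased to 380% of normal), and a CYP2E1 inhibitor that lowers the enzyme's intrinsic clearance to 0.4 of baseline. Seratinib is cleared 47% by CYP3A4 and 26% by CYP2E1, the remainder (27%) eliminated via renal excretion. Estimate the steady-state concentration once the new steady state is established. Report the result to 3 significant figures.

CYP3A4: 0.47 × 3.8 = 1.786
CYP2E1: 0.26 × 0.4 = 0.104
Other: 0.27 (unchanged)
CL_new/CL_old = 1.786 + 0.104 + 0.27 = 2.16.
Steady-state concentration ∝ 1/CL: new value = 42.1 / 2.16 = 19.5 μg/mL.

19.5 μg/mL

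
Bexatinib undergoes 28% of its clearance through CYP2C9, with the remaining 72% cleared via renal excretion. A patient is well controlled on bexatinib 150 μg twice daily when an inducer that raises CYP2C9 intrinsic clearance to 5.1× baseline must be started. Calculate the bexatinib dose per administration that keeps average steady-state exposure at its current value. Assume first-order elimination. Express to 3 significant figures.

The CYP2C9 pathway (28% of clearance) increases to 5.1× activity: 0.28 × 5.1 = 1.428.
The remaining 72% of clearance is unaffected.
CL_new/CL_old = 1.428 + 0.72 = 2.148.
Css,avg = (dose rate)/CL, so holding Css fixed requires dose ∝ CL: 150 × 2.148 = 322 μg.

322 μg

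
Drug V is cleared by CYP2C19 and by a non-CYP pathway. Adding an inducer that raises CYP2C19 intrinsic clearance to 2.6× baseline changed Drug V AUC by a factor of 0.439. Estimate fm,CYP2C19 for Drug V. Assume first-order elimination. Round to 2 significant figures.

Let x = fm,CYP2C19. Because AUC ∝ 1/CL, relative clearance rose to 1/0.439 = 2.278.
Setting x·2.6 + (1 − x) = 2.278 and solving: x = (2.278 − 1)/(2.6 − 1) = 0.80.

0.80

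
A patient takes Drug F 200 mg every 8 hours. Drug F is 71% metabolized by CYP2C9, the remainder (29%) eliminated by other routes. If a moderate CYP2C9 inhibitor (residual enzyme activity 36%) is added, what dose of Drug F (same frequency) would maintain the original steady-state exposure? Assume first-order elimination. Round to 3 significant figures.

The CYP2C9 pathway (71% of clearance) is reduced to 0.36× activity: 0.71 × 0.36 = 0.2556.
Non-CYP routes (29%) are unchanged.
CL_new/CL_old = 0.2556 + 0.29 = 0.5456.
To maintain the same steady-state level, dose must scale with clearance: new dose = 200 × 0.5456 = 109 mg.

109 mg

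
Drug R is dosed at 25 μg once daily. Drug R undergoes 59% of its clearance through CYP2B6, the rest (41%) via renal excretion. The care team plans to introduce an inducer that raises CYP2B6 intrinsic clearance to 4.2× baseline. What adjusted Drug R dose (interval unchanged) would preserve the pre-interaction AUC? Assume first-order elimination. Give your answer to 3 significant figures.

The CYP2B6 pathway (59% of clearance) is boosted to 4.2× activity: 0.59 × 4.2 = 2.478.
The remaining 41% of clearance is unaffected.
New clearance relative to baseline: 2.478 + 0.41 = 2.888.
Exposure is unchanged when dose changes in proportion to clearance. New dose = 25 μg × 2.888 = 72.2 μg.

72.2 μg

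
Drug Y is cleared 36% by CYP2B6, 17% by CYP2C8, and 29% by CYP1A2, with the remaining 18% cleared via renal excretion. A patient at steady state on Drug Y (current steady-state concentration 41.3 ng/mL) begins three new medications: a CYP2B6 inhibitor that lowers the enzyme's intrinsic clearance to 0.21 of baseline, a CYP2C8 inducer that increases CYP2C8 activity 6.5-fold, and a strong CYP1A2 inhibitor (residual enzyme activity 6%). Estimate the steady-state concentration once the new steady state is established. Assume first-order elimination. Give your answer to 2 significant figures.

The CYP2B6 pathway (36% of clearance) falls to 0.21× activity: 0.36 × 0.21 = 0.0756.
The CYP2C8 pathway (17% of clearance) increases to 6.5× activity: 0.17 × 6.5 = 1.105.
The CYP1A2 pathway (29% of clearance) drops to 0.06× activity: 0.29 × 0.06 = 0.0174.
Non-CYP routes (18%) are unchanged.
New clearance relative to baseline: 0.0756 + 1.105 + 0.0174 + 0.18 = 1.378.
Dividing the baseline by the relative clearance: 41.3 / 1.378 = 30 ng/mL.

30 ng/mL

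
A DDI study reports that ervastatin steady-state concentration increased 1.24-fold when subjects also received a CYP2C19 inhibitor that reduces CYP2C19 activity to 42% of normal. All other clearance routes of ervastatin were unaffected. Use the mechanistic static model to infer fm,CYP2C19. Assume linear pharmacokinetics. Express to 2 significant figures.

Call the CYP2C19 fraction fm. After the interaction, CL_new/CL_old = fm × 0.42 + (1 − fm).
Steady-state concentration ratio = 1 / (new CL fraction), so new CL fraction = 1 / 1.24 = 0.8065.
fm × 0.42 + 1 − fm = 0.8065  ⇒  fm × (0.42 − 1) = −0.1935  ⇒  fm = 0.33.

0.33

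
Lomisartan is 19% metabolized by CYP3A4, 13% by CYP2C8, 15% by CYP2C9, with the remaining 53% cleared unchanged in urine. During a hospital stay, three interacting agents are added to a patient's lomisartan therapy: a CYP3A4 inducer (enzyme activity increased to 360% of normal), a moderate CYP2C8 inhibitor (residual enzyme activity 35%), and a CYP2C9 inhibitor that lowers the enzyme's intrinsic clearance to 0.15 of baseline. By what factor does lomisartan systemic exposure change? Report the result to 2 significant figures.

The CYP3A4 pathway (19% of clearance) increases to 3.6× activity: 0.19 × 3.6 = 0.684.
The CYP2C8 pathway (13% of clearance) falls to 0.35× activity: 0.13 × 0.35 = 0.0455.
The CYP2C9 pathway (15% of clearance) falls to 0.15× activity: 0.15 × 0.15 = 0.0225.
Non-CYP routes (53%) are unchanged.
Relative clearance = 0.684 + 0.0455 + 0.0225 + 0.53 = 1.282.
Net systemic exposure ratio = 1 / 1.282 = 0.78.

0.78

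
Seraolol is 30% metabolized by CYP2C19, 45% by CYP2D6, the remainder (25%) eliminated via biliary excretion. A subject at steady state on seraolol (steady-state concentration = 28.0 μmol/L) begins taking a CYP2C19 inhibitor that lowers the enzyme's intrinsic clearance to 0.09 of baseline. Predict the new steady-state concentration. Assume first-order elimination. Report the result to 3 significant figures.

38.5 μmol/L

CYP2C19: 0.3 × 0.09 = 0.027
CYP2D6: 0.45 (unchanged)
Other: 0.25 (unchanged)
New clearance relative to baseline: 0.027 + 0.45 + 0.25 = 0.727.
With dosing unchanged, steady-state concentration scales as 1/CL: 28.0 / 0.727 = 38.5 μmol/L.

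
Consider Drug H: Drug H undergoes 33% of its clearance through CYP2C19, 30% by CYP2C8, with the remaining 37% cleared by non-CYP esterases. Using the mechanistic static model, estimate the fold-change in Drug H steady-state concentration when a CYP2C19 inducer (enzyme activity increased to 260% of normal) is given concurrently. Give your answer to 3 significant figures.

0.654

The CYP2C19 pathway (33% of clearance) rises to 2.6× activity: 0.33 × 2.6 = 0.858.
CYP2C8 (30%) and the residual 37% are unaffected.
New clearance relative to baseline: 0.858 + 0.3 + 0.37 = 1.528.
Steady-state concentration ratio = CL_old/CL_new = 1 / 1.528 = 0.654.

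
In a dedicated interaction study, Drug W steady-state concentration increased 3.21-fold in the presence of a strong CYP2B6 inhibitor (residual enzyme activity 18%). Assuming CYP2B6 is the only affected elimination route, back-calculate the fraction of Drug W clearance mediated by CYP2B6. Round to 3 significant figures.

0.840

Let x = fm,CYP2B6. Because steady-state concentration ∝ 1/CL, relative clearance fell to 1/3.21 = 0.3115.
Setting x·0.18 + (1 − x) = 0.3115 and solving: x = (0.3115 − 1)/(0.18 − 1) = 0.840.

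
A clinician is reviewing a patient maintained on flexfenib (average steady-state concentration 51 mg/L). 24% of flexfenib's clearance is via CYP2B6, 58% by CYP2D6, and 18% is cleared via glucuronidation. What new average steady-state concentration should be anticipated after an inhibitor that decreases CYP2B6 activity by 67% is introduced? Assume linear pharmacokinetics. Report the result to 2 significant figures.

CYP2B6: 0.24 × 0.33 = 0.0792
CYP2D6: 0.58 (unchanged)
Other: 0.18 (unchanged)
Relative clearance = 0.0792 + 0.58 + 0.18 = 0.8392.
New average steady-state concentration = baseline ÷ relative clearance = 51 / 0.8392 = 61 mg/L.

61 mg/L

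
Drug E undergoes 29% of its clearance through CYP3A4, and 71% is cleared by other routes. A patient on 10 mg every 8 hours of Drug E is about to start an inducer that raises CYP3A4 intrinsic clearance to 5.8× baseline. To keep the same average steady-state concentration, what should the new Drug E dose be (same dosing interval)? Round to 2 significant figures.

24 mg

CYP3A4: 0.29 × 5.8 = 1.682
Other: 0.71 (unchanged)
CL_new/CL_old = 1.682 + 0.71 = 2.392.
Exposure is unchanged when dose changes in proportion to clearance. New dose = 10 mg × 2.392 = 24 mg.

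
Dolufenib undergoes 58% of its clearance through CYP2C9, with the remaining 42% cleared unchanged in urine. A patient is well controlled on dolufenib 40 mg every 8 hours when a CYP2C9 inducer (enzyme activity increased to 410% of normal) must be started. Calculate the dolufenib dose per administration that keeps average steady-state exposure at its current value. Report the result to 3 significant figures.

112 mg

The CYP2C9 pathway (58% of clearance) increases to 4.1× activity: 0.58 × 4.1 = 2.378.
The remaining 42% of clearance is unaffected.
New clearance relative to baseline: 2.378 + 0.42 = 2.798.
To maintain the same steady-state level, dose must scale with clearance: new dose = 40 × 2.798 = 112 mg.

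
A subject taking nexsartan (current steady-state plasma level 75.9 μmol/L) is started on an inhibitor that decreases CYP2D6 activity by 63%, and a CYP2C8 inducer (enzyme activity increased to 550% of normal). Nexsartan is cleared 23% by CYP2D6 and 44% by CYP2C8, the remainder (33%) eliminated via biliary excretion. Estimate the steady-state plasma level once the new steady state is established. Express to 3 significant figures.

26.8 μmol/L

CYP2D6: 0.23 × 0.37 = 0.0851
CYP2C8: 0.44 × 5.5 = 2.42
Other: 0.33 (unchanged)
CL_new/CL_old = 0.0851 + 2.42 + 0.33 = 2.8351.
Steady-state plasma level ∝ 1/CL: new value = 75.9 / 2.8351 = 26.8 μmol/L.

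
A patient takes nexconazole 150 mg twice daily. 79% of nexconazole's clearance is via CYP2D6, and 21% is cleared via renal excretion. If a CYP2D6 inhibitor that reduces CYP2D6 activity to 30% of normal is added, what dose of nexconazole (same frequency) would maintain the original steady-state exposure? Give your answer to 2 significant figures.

The CYP2D6 pathway (79% of clearance) is reduced to 0.3× activity: 0.79 × 0.3 = 0.237.
Non-CYP routes (21%) are unchanged.
New clearance relative to baseline: 0.237 + 0.21 = 0.447.
Css,avg = (dose rate)/CL, so holding Css fixed requires dose ∝ CL: 150 × 0.447 = 67 mg.

67 mg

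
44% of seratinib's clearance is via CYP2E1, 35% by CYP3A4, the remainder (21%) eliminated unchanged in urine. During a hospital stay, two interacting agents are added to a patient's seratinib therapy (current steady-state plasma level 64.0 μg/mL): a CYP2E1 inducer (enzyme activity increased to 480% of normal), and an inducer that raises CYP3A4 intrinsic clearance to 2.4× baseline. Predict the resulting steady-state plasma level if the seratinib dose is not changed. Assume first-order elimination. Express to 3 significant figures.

CYP2E1: 0.44 × 4.8 = 2.112
CYP3A4: 0.35 × 2.4 = 0.84
Other: 0.21 (unchanged)
Relative clearance = 2.112 + 0.84 + 0.21 = 3.162.
New steady-state plasma level = 64.0 / 3.162 = 20.2 μg/mL (concentration scales inversely with clearance).

20.2 μg/mL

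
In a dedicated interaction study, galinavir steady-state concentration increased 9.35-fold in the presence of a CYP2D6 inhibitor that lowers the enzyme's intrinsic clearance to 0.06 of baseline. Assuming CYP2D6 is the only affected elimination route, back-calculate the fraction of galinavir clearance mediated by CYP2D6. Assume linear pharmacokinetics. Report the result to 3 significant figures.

0.950

Let x = fm,CYP2D6. Because steady-state concentration ∝ 1/CL, relative clearance fell to 1/9.35 = 0.107.
Only the CYP2D6 route changed, so 0.107 = x·0.06 + (1 − x), giving x = 0.950.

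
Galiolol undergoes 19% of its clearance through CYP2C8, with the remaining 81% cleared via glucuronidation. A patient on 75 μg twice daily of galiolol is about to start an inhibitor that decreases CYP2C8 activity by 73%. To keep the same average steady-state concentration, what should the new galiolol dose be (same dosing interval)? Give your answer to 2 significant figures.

65 μg

The CYP2C8 pathway (19% of clearance) is reduced to 0.27× activity: 0.19 × 0.27 = 0.0513.
Non-CYP routes (81%) are unchanged.
New clearance relative to baseline: 0.0513 + 0.81 = 0.8613.
Exposure is unchanged when dose changes in proportion to clearance. New dose = 75 μg × 0.8613 = 65 μg.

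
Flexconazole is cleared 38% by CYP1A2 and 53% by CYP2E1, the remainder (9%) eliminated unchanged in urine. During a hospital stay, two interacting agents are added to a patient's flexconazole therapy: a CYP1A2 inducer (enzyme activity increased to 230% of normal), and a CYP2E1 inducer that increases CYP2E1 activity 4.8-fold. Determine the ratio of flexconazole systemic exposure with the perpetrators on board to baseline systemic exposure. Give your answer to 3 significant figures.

The CYP1A2 pathway (38% of clearance) increases to 2.3× activity: 0.38 × 2.3 = 0.874.
The CYP2E1 pathway (53% of clearance) increases to 4.8× activity: 0.53 × 4.8 = 2.544.
The remaining 9% of clearance is unaffected.
New clearance relative to baseline: 0.874 + 2.544 + 0.09 = 3.508.
Systemic exposure ∝ 1/CL: fold-change = 1 / 3.508 = 0.285.

0.285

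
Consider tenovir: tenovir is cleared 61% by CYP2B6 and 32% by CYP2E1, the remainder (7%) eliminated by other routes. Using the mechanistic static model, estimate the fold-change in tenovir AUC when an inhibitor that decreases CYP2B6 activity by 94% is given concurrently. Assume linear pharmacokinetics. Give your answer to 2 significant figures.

CYP2B6: 0.61 × 0.06 = 0.0366
CYP2E1: 0.32 (unchanged)
Other: 0.07 (unchanged)
New clearance relative to baseline: 0.0366 + 0.32 + 0.07 = 0.4266.
AUC ratio = CL_old/CL_new = 1 / 0.4266 = 2.3.

2.3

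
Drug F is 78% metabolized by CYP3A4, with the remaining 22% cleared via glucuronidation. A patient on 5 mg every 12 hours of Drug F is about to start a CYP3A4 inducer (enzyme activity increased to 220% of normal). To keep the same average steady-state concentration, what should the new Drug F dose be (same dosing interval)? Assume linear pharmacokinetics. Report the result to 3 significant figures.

9.68 mg

The CYP3A4 pathway (78% of clearance) increases to 2.2× activity: 0.78 × 2.2 = 1.716.
Non-CYP routes (22%) are unchanged.
Relative clearance = 1.716 + 0.22 = 1.936.
Exposure is unchanged when dose changes in proportion to clearance. New dose = 5 mg × 1.936 = 9.68 mg.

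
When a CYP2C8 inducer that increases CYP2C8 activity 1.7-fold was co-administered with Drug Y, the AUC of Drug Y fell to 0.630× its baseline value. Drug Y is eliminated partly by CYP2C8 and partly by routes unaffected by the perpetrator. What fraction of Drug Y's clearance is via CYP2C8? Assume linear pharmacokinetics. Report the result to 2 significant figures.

0.84

Let fm be the CYP2C8 fraction. New clearance relative to baseline = fm × 1.7 + (1 − fm).
AUC ratio = 1 / (new CL fraction), so new CL fraction = 1 / 0.630 = 1.587.
fm × 1.7 + 1 − fm = 1.587  ⇒  fm × (1.7 − 1) = 0.5873  ⇒  fm = 0.84.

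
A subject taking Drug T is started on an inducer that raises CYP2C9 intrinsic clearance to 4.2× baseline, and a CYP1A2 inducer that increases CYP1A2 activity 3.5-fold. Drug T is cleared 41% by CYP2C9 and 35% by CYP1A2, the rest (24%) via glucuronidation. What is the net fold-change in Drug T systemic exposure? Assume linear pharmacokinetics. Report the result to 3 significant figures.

0.314

The CYP2C9 pathway (41% of clearance) increases to 4.2× activity: 0.41 × 4.2 = 1.722.
The CYP1A2 pathway (35% of clearance) rises to 3.5× activity: 0.35 × 3.5 = 1.225.
Non-CYP routes (24%) are unchanged.
CL_new/CL_old = 1.722 + 1.225 + 0.24 = 3.187.
Systemic exposure ∝ 1/CL: fold-change = 1 / 3.187 = 0.314.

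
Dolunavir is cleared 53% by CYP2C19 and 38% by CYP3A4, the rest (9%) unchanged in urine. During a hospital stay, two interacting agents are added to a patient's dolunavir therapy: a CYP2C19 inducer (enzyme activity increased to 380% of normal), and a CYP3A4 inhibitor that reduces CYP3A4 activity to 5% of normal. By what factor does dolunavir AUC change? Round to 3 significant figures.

0.471

The CYP2C19 pathway (53% of clearance) is boosted to 3.8× activity: 0.53 × 3.8 = 2.014.
The CYP3A4 pathway (38% of clearance) drops to 0.05× activity: 0.38 × 0.05 = 0.019.
Non-CYP routes (9%) are unchanged.
CL_new/CL_old = 2.014 + 0.019 + 0.09 = 2.123.
Because AUC varies inversely with clearance, the combined effect is 1 / 2.123 = 0.471.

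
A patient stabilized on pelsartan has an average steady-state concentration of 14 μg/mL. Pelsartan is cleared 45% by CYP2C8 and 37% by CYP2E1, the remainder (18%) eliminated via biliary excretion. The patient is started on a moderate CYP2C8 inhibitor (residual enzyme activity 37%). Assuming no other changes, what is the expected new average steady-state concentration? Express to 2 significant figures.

CYP2C8: 0.45 × 0.37 = 0.1665
CYP2E1: 0.37 (unchanged)
Other: 0.18 (unchanged)
CL_new/CL_old = 0.1665 + 0.37 + 0.18 = 0.7165.
With dosing unchanged, average steady-state concentration scales as 1/CL: 14 / 0.7165 = 20 μg/mL.

20 μg/mL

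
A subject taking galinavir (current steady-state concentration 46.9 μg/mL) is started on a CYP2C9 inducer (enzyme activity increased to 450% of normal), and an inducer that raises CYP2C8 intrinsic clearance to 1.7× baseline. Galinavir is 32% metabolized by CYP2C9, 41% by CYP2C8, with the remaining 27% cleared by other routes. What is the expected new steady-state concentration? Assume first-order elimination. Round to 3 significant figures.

The CYP2C9 pathway (32% of clearance) is boosted to 4.5× activity: 0.32 × 4.5 = 1.44.
The CYP2C8 pathway (41% of clearance) rises to 1.7× activity: 0.41 × 1.7 = 0.697.
Non-CYP routes (27%) are unchanged.
Relative clearance = 1.44 + 0.697 + 0.27 = 2.407.
Dividing the baseline by the relative clearance: 46.9 / 2.407 = 19.5 μg/mL.

19.5 μg/mL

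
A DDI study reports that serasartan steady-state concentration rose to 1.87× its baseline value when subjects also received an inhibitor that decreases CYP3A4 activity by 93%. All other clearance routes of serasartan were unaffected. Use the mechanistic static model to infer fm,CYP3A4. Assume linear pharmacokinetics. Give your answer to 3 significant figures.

Let fm be the CYP3A4 fraction. New clearance relative to baseline = fm × 0.07 + (1 − fm).
Steady-state concentration ratio = 1 / (new CL fraction), so new CL fraction = 1 / 1.87 = 0.5348.
fm × 0.07 + 1 − fm = 0.5348  ⇒  fm × (0.07 − 1) = −0.4652  ⇒  fm = 0.500.

0.500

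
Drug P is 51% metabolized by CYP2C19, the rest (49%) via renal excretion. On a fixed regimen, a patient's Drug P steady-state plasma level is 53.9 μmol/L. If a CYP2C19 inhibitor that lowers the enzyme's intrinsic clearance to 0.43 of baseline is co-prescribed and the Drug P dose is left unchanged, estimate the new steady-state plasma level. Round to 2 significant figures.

76 μmol/L

The CYP2C19 pathway (51% of clearance) is reduced to 0.43× activity: 0.51 × 0.43 = 0.2193.
The remaining 49% of clearance is unaffected.
Relative clearance = 0.2193 + 0.49 = 0.7093.
Steady-state plasma level ∝ 1/CL, so new value = 53.9 / 0.7093 = 76 μmol/L.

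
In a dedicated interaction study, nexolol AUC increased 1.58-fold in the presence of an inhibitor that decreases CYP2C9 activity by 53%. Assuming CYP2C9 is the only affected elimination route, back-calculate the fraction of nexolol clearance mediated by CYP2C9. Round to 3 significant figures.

Let x = fm,CYP2C9. Because AUC ∝ 1/CL, relative clearance fell to 1/1.58 = 0.6329.
Only the CYP2C9 route changed, so 0.6329 = x·0.47 + (1 − x), giving x = 0.693.

0.693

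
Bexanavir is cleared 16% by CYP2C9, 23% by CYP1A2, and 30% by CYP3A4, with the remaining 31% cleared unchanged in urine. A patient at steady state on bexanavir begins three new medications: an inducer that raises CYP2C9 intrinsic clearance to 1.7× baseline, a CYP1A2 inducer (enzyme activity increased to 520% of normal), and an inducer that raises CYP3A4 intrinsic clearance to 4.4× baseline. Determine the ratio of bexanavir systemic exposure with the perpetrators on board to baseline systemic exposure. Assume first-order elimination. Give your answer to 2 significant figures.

CYP2C9: 0.16 × 1.7 = 0.272
CYP1A2: 0.23 × 5.2 = 1.196
CYP3A4: 0.3 × 4.4 = 1.32
Other: 0.31 (unchanged)
New clearance relative to baseline: 0.272 + 1.196 + 1.32 + 0.31 = 3.098.
Because systemic exposure varies inversely with clearance, the combined effect is 1 / 3.098 = 0.32.

0.32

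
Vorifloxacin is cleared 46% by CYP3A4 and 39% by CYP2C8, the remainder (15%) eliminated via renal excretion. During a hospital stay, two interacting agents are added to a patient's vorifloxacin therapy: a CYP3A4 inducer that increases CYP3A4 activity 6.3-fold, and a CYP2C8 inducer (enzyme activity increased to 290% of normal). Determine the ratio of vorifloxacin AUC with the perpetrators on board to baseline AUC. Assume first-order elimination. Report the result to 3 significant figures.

The CYP3A4 pathway (46% of clearance) rises to 6.3× activity: 0.46 × 6.3 = 2.898.
The CYP2C8 pathway (39% of clearance) rises to 2.9× activity: 0.39 × 2.9 = 1.131.
The remaining 15% of clearance is unaffected.
CL_new/CL_old = 2.898 + 1.131 + 0.15 = 4.179.
Because AUC varies inversely with clearance, the combined effect is 1 / 4.179 = 0.239.

0.239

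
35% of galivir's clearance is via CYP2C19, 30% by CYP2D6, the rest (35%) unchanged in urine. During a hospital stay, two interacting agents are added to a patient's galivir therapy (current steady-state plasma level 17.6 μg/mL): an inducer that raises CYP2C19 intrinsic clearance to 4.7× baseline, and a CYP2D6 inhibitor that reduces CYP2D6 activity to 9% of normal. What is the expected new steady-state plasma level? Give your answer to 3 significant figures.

The CYP2C19 pathway (35% of clearance) rises to 4.7× activity: 0.35 × 4.7 = 1.645.
The CYP2D6 pathway (30% of clearance) is reduced to 0.09× activity: 0.3 × 0.09 = 0.027.
The remaining 35% of clearance is unaffected.
New clearance relative to baseline: 1.645 + 0.027 + 0.35 = 2.022.
Steady-state plasma level ∝ 1/CL: new value = 17.6 / 2.022 = 8.70 μg/mL.

8.70 μg/mL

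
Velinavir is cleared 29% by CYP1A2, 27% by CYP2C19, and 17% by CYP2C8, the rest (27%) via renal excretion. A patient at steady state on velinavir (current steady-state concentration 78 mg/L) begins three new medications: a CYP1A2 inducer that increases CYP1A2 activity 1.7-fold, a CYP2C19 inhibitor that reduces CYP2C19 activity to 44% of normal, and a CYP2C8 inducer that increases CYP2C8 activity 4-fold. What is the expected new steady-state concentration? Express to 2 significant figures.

50 mg/L

The CYP1A2 pathway (29% of clearance) increases to 1.7× activity: 0.29 × 1.7 = 0.493.
The CYP2C19 pathway (27% of clearance) is reduced to 0.44× activity: 0.27 × 0.44 = 0.1188.
The CYP2C8 pathway (17% of clearance) rises to 4× activity: 0.17 × 4 = 0.68.
The remaining 27% of clearance is unaffected.
Relative clearance = 0.493 + 0.1188 + 0.68 + 0.27 = 1.5618.
Dividing the baseline by the relative clearance: 78 / 1.5618 = 50 mg/L.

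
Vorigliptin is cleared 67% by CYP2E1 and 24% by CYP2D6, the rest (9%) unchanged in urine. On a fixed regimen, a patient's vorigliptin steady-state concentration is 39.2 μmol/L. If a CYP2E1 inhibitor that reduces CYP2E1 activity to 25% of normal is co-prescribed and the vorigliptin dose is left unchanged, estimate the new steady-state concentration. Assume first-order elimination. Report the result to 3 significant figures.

The CYP2E1 pathway (67% of clearance) is reduced to 0.25× activity: 0.67 × 0.25 = 0.1675.
CYP2D6 (24%) and the residual 9% are unaffected.
New clearance relative to baseline: 0.1675 + 0.24 + 0.09 = 0.4975.
New steady-state concentration = baseline ÷ relative clearance = 39.2 / 0.4975 = 78.8 μmol/L.

78.8 μmol/L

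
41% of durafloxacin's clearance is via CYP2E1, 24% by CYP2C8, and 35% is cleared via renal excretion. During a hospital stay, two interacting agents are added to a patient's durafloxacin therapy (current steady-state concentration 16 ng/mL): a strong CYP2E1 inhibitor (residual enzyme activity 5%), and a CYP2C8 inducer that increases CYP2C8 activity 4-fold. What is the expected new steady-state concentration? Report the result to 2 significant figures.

The CYP2E1 pathway (41% of clearance) falls to 0.05× activity: 0.41 × 0.05 = 0.0205.
The CYP2C8 pathway (24% of clearance) is boosted to 4× activity: 0.24 × 4 = 0.96.
The remaining 35% of clearance is unaffected.
CL_new/CL_old = 0.0205 + 0.96 + 0.35 = 1.3305.
New steady-state concentration = 16 / 1.3305 = 12 ng/mL (concentration scales inversely with clearance).

12 ng/mL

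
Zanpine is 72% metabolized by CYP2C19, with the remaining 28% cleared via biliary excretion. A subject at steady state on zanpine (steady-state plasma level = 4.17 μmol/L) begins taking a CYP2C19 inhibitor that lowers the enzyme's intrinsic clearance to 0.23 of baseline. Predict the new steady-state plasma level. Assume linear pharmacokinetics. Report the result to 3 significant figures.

The CYP2C19 pathway (72% of clearance) is reduced to 0.23× activity: 0.72 × 0.23 = 0.1656.
The remaining 28% of clearance is unaffected.
New clearance relative to baseline: 0.1656 + 0.28 = 0.4456.
Steady-state plasma level ∝ 1/CL, so new value = 4.17 / 0.4456 = 9.36 μmol/L.

9.36 μmol/L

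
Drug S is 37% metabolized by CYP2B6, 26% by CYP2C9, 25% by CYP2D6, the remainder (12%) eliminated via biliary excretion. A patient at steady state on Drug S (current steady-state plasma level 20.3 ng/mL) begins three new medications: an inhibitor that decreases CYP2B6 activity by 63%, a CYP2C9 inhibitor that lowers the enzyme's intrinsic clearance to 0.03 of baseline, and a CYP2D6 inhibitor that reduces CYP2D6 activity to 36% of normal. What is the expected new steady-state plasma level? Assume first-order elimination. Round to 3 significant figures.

57.2 ng/mL

The CYP2B6 pathway (37% of clearance) is reduced to 0.37× activity: 0.37 × 0.37 = 0.1369.
The CYP2C9 pathway (26% of clearance) is reduced to 0.03× activity: 0.26 × 0.03 = 0.0078.
The CYP2D6 pathway (25% of clearance) falls to 0.36× activity: 0.25 × 0.36 = 0.09.
The remaining 12% of clearance is unaffected.
New clearance relative to baseline: 0.1369 + 0.0078 + 0.09 + 0.12 = 0.3547.
Dividing the baseline by the relative clearance: 20.3 / 0.3547 = 57.2 ng/mL.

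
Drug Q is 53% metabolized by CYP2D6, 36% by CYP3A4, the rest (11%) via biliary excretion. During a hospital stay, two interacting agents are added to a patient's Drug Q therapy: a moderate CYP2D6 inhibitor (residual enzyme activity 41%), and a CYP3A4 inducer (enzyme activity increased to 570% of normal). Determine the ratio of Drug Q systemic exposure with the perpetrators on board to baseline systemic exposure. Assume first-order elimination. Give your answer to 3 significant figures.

0.420

The CYP2D6 pathway (53% of clearance) drops to 0.41× activity: 0.53 × 0.41 = 0.2173.
The CYP3A4 pathway (36% of clearance) increases to 5.7× activity: 0.36 × 5.7 = 2.052.
Non-CYP routes (11%) are unchanged.
Relative clearance = 0.2173 + 2.052 + 0.11 = 2.3793.
Systemic exposure ∝ 1/CL: fold-change = 1 / 2.3793 = 0.420.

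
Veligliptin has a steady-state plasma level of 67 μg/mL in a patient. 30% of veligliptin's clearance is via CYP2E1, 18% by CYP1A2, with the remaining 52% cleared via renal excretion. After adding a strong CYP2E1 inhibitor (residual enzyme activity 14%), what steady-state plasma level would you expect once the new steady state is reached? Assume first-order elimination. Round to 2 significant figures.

The CYP2E1 pathway (30% of clearance) falls to 0.14× activity: 0.3 × 0.14 = 0.042.
CYP1A2 (18%) and the residual 52% are unaffected.
Relative clearance = 0.042 + 0.18 + 0.52 = 0.742.
With dosing unchanged, steady-state plasma level scales as 1/CL: 67 / 0.742 = 90 μg/mL.

90 μg/mL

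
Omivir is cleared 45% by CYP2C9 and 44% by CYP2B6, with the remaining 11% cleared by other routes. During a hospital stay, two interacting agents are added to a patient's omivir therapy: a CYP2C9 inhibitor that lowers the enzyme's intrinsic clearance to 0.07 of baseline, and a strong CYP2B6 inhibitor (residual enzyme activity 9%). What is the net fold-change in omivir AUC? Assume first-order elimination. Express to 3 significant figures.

5.52

CYP2C9: 0.45 × 0.07 = 0.0315
CYP2B6: 0.44 × 0.09 = 0.0396
Other: 0.11 (unchanged)
CL_new/CL_old = 0.0315 + 0.0396 + 0.11 = 0.1811.
Because AUC varies inversely with clearance, the combined effect is 1 / 0.1811 = 5.52.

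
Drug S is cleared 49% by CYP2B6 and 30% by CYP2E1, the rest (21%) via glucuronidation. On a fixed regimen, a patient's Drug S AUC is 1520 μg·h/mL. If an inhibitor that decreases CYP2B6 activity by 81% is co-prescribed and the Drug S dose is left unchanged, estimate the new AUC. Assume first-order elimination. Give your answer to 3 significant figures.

CYP2B6: 0.49 × 0.19 = 0.0931
CYP2E1: 0.3 (unchanged)
Other: 0.21 (unchanged)
Relative clearance = 0.0931 + 0.3 + 0.21 = 0.6031.
With dosing unchanged, AUC scales as 1/CL: 1520 / 0.6031 = 2.52 × 10³ μg·h/mL.

2.52 × 10³ μg·h/mL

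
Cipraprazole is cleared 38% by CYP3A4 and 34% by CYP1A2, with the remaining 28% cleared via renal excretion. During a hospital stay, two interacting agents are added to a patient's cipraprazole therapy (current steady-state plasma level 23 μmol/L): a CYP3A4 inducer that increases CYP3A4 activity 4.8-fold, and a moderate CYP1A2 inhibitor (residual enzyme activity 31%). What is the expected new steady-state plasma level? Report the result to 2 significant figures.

10 μmol/L

The CYP3A4 pathway (38% of clearance) rises to 4.8× activity: 0.38 × 4.8 = 1.824.
The CYP1A2 pathway (34% of clearance) falls to 0.31× activity: 0.34 × 0.31 = 0.1054.
The remaining 28% of clearance is unaffected.
Relative clearance = 1.824 + 0.1054 + 0.28 = 2.2094.
New steady-state plasma level = 23 / 2.2094 = 10 μmol/L (concentration scales inversely with clearance).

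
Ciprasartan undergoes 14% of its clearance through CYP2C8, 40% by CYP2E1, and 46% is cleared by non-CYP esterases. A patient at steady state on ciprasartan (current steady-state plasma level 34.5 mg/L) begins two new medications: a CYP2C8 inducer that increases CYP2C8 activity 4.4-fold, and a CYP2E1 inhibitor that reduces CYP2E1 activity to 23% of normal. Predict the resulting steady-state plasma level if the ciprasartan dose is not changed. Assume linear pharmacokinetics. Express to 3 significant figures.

The CYP2C8 pathway (14% of clearance) rises to 4.4× activity: 0.14 × 4.4 = 0.616.
The CYP2E1 pathway (40% of clearance) falls to 0.23× activity: 0.4 × 0.23 = 0.092.
The remaining 46% of clearance is unaffected.
CL_new/CL_old = 0.616 + 0.092 + 0.46 = 1.168.
New steady-state plasma level = 34.5 / 1.168 = 29.5 mg/L (concentration scales inversely with clearance).

29.5 mg/L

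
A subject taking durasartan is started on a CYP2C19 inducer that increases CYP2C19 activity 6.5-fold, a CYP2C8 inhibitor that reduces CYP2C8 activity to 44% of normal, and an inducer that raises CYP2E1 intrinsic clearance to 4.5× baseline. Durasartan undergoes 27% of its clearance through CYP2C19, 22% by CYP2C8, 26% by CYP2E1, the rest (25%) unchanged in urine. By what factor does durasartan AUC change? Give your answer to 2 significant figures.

The CYP2C19 pathway (27% of clearance) increases to 6.5× activity: 0.27 × 6.5 = 1.755.
The CYP2C8 pathway (22% of clearance) is reduced to 0.44× activity: 0.22 × 0.44 = 0.0968.
The CYP2E1 pathway (26% of clearance) rises to 4.5× activity: 0.26 × 4.5 = 1.17.
The remaining 25% of clearance is unaffected.
New clearance relative to baseline: 1.755 + 0.0968 + 1.17 + 0.25 = 3.2718.
AUC ∝ 1/CL: fold-change = 1 / 3.2718 = 0.31.

0.31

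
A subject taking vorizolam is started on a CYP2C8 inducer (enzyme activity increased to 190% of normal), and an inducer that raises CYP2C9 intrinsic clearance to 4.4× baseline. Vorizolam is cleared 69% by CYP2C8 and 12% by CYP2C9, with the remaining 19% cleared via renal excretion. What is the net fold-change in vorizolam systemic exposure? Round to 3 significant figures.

The CYP2C8 pathway (69% of clearance) rises to 1.9× activity: 0.69 × 1.9 = 1.311.
The CYP2C9 pathway (12% of clearance) increases to 4.4× activity: 0.12 × 4.4 = 0.528.
The remaining 19% of clearance is unaffected.
Relative clearance = 1.311 + 0.528 + 0.19 = 2.029.
Net systemic exposure ratio = 1 / 2.029 = 0.493.

0.493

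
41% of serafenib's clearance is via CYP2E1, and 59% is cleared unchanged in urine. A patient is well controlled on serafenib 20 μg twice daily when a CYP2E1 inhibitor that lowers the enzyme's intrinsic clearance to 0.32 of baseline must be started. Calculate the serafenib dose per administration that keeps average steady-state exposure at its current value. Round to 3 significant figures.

CYP2E1: 0.41 × 0.32 = 0.1312
Other: 0.59 (unchanged)
CL_new/CL_old = 0.1312 + 0.59 = 0.7212.
Css,avg = (dose rate)/CL, so holding Css fixed requires dose ∝ CL: 20 × 0.7212 = 14.4 μg.

14.4 μg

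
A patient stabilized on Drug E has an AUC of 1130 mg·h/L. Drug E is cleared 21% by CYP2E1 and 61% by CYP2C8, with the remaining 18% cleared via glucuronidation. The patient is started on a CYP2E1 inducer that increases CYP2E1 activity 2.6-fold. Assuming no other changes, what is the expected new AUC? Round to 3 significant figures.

846 mg·h/L

The CYP2E1 pathway (21% of clearance) rises to 2.6× activity: 0.21 × 2.6 = 0.546.
CYP2C8 (61%) and the residual 18% are unaffected.
New clearance relative to baseline: 0.546 + 0.61 + 0.18 = 1.336.
New AUC = baseline ÷ relative clearance = 1130 / 1.336 = 846 mg·h/L.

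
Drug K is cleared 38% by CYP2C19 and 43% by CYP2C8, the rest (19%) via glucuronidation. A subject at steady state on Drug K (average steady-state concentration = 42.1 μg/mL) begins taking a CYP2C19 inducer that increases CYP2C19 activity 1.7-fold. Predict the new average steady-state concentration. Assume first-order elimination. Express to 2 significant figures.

33 μg/mL

The CYP2C19 pathway (38% of clearance) increases to 1.7× activity: 0.38 × 1.7 = 0.646.
CYP2C8 (43%) and the residual 19% are unaffected.
New clearance relative to baseline: 0.646 + 0.43 + 0.19 = 1.266.
New average steady-state concentration = baseline ÷ relative clearance = 42.1 / 1.266 = 33 μg/mL.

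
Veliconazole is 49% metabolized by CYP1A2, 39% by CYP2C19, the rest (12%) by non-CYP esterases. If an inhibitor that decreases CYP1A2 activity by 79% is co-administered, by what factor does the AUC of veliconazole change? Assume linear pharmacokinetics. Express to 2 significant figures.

The CYP1A2 pathway (49% of clearance) drops to 0.21× activity: 0.49 × 0.21 = 0.1029.
CYP2C19 (39%) and the residual 12% are unaffected.
Relative clearance = 0.1029 + 0.39 + 0.12 = 0.6129.
Since AUC ∝ 1/CL, the ratio is 1 / 0.6129 = 1.6.

1.6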